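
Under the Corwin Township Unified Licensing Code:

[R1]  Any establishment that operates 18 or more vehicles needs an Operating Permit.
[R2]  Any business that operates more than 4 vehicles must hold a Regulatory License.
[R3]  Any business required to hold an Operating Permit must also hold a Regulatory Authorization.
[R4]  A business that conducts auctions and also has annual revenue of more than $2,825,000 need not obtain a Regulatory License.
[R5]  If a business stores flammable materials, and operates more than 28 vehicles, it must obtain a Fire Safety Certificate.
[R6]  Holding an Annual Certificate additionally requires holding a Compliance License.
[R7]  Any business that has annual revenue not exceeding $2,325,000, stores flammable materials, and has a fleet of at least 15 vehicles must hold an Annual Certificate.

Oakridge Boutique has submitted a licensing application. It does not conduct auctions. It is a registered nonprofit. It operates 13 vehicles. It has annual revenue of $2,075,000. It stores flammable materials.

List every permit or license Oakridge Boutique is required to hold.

Regulatory License

[R1] vehicles 13 < 18 → Operating Permit not required.
[R2] vehicles 13 > 4 → Regulatory License required.
[R3] Operating Permit is not required → no effect.
[R4] does not conduct auctions; revenue $2,075,000 ≤ $2,825,000 → Regulatory License exemption does not apply.
[R5] stores flammable materials; vehicles 13 ≤ 28 → Fire Safety Certificate not required.
[R6] Annual Certificate is not required → no effect.
[R7] revenue $2,075,000 ≤ $2,325,000; stores flammable materials; vehicles 13 < 15 → Annual Certificate not required.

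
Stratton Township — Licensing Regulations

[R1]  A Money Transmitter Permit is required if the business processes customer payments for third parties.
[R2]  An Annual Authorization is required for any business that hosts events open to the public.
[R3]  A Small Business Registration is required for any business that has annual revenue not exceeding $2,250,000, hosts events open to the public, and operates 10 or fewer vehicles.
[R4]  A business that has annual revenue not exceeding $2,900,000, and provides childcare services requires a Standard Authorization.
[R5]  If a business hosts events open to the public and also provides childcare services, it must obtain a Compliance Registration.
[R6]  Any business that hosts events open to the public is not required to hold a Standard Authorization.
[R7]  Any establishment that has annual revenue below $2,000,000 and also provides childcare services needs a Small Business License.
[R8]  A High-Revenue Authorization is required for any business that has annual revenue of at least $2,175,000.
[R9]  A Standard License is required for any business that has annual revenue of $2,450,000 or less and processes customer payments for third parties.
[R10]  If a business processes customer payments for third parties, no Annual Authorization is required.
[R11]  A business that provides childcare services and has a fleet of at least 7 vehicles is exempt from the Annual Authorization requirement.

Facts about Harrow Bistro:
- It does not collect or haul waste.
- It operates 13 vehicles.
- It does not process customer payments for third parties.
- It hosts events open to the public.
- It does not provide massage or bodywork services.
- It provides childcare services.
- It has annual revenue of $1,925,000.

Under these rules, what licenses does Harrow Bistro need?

Compliance Registration, Small Business License

[R1] does not process customer payments for third parties → Money Transmitter Permit not required.
[R2] hosts events open to the public → Annual Authorization required.
[R3] revenue $1,925,000 ≤ $2,250,000; hosts events open to the public; vehicles 13 > 10 → Small Business Registration not required.
[R4] revenue $1,925,000 ≤ $2,900,000; provides childcare services → Standard Authorization required.
[R5] hosts events open to the public; provides childcare services → Compliance Registration required.
[R6] hosts events open to the public → exempt from Standard Authorization.
[R7] revenue $1,925,000 < $2,000,000; provides childcare services → Small Business License required.
[R8] revenue $1,925,000 < $2,175,000 → High-Revenue Authorization not required.
[R9] revenue $1,925,000 ≤ $2,450,000; does not process customer payments for third parties → Standard License not required.
[R10] does not process customer payments for third parties → Annual Authorization exemption does not apply.
[R11] provides childcare services; vehicles 13 ≥ 7 → exempt from Annual Authorization.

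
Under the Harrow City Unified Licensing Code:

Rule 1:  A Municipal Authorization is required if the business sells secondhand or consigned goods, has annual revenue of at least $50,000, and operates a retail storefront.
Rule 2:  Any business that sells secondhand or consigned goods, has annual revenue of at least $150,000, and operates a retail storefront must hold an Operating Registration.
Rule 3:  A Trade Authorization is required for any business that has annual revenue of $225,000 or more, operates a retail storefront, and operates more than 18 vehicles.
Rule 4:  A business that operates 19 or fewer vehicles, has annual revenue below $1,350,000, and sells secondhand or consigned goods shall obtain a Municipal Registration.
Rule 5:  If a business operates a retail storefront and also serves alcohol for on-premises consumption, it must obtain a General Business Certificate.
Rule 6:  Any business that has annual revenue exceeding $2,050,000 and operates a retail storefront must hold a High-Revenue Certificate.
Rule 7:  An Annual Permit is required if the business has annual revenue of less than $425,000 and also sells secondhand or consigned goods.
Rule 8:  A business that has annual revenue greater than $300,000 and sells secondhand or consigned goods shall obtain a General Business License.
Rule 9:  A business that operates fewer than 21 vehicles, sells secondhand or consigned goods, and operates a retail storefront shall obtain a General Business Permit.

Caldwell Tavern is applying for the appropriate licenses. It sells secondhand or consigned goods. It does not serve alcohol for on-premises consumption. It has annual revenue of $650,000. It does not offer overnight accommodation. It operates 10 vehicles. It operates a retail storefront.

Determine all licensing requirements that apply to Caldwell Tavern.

Rule 1: sells secondhand or consigned goods; revenue $650,000 ≥ $50,000; operates a retail storefront → Municipal Authorization required.
Rule 2: sells secondhand or consigned goods; revenue $650,000 ≥ $150,000; operates a retail storefront → Operating Registration required.
Rule 3: revenue $650,000 ≥ $225,000; operates a retail storefront; vehicles 10 ≤ 18 → Trade Authorization not required.
Rule 4: vehicles 10 ≤ 19; revenue $650,000 < $1,350,000; sells secondhand or consigned goods → Municipal Registration required.
Rule 5: operates a retail storefront; does not serve alcohol for on-premises consumption → General Business Certificate not required.
Rule 6: revenue $650,000 ≤ $2,050,000; operates a retail storefront → High-Revenue Certificate not required.
Rule 7: revenue $650,000 ≥ $425,000; sells secondhand or consigned goods → Annual Permit not required.
Rule 8: revenue $650,000 > $300,000; sells secondhand or consigned goods → General Business License required.
Rule 9: vehicles 10 < 21; sells secondhand or consigned goods; operates a retail storefront → General Business Permit required.

General Business License, General Business Permit, Municipal Authorization, Municipal Registration, Operating Registration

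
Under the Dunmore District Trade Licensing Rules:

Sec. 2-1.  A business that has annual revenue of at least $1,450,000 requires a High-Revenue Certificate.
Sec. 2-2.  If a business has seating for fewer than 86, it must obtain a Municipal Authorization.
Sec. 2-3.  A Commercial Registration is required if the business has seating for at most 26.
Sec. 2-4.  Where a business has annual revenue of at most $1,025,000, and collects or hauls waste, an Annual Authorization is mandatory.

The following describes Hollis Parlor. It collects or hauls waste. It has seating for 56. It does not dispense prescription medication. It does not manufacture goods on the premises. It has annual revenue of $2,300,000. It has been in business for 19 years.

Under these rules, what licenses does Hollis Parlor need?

High-Revenue Certificate, Municipal Authorization

Sec. 2-1. revenue $2,300,000 ≥ $1,450,000 → High-Revenue Certificate required.
Sec. 2-2. seating 56 < 86 → Municipal Authorization required.
Sec. 2-3. seating 56 > 26 → Commercial Registration not required.
Sec. 2-4. revenue $2,300,000 > $1,025,000; collects or hauls waste → Annual Authorization not required.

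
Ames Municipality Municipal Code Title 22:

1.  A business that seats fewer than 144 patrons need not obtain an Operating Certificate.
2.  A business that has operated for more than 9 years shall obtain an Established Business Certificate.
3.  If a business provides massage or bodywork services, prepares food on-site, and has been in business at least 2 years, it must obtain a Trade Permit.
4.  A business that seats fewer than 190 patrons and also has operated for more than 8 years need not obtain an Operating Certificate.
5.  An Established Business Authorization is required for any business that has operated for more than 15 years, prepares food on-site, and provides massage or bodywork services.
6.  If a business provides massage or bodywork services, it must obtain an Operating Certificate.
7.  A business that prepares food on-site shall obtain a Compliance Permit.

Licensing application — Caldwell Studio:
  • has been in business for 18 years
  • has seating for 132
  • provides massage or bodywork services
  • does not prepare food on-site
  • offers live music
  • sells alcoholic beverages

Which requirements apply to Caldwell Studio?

Established Business Certificate

1. seating 132 < 144 → exempt from Operating Certificate.
2. years in business 18 > 9 → Established Business Certificate required.
3. provides massage or bodywork services; does not prepare food on-site; years in business 18 ≥ 2 → Trade Permit not required.
4. seating 132 < 190; years in business 18 > 8 → exempt from Operating Certificate.
5. years in business 18 > 15; does not prepare food on-site; provides massage or bodywork services → Established Business Authorization not required.
6. provides massage or bodywork services → Operating Certificate required.
7. does not prepare food on-site → Compliance Permit not required.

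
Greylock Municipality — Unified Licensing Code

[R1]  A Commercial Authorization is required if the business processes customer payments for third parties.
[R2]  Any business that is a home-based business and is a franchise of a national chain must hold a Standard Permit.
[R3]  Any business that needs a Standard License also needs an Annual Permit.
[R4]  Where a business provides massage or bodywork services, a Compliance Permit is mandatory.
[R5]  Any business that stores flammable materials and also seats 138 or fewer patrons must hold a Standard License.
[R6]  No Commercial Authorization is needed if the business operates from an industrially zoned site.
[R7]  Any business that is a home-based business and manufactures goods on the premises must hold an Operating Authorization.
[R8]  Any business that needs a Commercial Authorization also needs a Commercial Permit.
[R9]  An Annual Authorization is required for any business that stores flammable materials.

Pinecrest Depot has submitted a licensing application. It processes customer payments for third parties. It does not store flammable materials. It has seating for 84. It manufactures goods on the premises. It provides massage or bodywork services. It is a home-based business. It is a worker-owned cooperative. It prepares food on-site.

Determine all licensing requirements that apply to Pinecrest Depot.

Commercial Authorization, Commercial Permit, Compliance Permit, Operating Authorization

[R1] processes customer payments for third parties → Commercial Authorization required.
[R2] is a home-based business; is a worker-owned cooperative (not: is a franchise of a national chain) → Standard Permit not required.
[R3] Standard License is not required → no effect.
[R4] provides massage or bodywork services → Compliance Permit required.
[R5] does not store flammable materials; seating 84 ≤ 138 → Standard License not required.
[R6] is a home-based business (not: operates from an industrially zoned site) → Commercial Authorization exemption does not apply.
[R7] is a home-based business; manufactures goods on the premises → Operating Authorization required.
[R8] Commercial Authorization is required → Commercial Permit also required.
[R9] does not store flammable materials → Annual Authorization not required.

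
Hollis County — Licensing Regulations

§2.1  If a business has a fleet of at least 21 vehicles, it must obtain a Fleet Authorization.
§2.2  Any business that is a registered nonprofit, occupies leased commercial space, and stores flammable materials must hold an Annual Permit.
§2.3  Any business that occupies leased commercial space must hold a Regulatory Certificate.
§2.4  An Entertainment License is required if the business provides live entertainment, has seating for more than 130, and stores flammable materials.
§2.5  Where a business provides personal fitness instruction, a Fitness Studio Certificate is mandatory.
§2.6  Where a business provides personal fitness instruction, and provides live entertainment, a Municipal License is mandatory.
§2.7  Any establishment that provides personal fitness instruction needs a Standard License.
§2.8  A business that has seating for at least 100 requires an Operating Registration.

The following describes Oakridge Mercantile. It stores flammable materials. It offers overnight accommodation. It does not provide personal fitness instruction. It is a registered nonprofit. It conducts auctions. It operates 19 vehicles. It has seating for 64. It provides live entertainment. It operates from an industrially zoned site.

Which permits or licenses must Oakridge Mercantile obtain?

None

§2.1 vehicles 19 < 21 → Fleet Authorization not required.
§2.2 is a registered nonprofit; operates from an industrially zoned site (not: occupies leased commercial space); stores flammable materials → Annual Permit not required.
§2.3 operates from an industrially zoned site (not: occupies leased commercial space) → Regulatory Certificate not required.
§2.4 provides live entertainment; seating 64 ≤ 130; stores flammable materials → Entertainment License not required.
§2.5 does not provide personal fitness instruction → Fitness Studio Certificate not required.
§2.6 does not provide personal fitness instruction; provides live entertainment → Municipal License not required.
§2.7 does not provide personal fitness instruction → Standard License not required.
§2.8 seating 64 < 100 → Operating Registration not required.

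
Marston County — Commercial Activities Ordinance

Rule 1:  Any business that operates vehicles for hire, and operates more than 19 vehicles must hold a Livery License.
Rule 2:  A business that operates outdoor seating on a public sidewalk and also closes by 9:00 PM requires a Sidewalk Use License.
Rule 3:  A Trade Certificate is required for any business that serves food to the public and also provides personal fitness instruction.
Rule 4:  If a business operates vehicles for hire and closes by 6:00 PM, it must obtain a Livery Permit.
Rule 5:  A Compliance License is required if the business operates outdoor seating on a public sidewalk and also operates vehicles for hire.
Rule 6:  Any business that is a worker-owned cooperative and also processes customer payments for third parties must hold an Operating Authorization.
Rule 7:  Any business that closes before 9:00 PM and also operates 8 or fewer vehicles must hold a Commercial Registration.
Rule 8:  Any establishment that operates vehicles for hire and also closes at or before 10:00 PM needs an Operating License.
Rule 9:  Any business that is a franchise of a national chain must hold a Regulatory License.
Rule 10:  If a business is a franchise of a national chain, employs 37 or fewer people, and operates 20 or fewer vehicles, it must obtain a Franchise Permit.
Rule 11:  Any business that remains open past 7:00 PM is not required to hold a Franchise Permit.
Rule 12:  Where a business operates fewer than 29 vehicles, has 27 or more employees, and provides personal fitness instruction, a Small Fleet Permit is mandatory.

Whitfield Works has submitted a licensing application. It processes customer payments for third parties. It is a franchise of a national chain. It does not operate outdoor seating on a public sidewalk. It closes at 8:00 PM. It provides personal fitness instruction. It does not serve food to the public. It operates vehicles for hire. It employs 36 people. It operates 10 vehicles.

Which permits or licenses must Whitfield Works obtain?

Rule 1: operates vehicles for hire; vehicles 10 ≤ 19 → Livery License not required.
Rule 2: does not operate outdoor seating on a public sidewalk; closes 8:00 PM, at/before 9:00 PM → Sidewalk Use License not required.
Rule 3: does not serve food to the public; provides personal fitness instruction → Trade Certificate not required.
Rule 4: operates vehicles for hire; closes 8:00 PM, after 6:00 PM → Livery Permit not required.
Rule 5: does not operate outdoor seating on a public sidewalk; operates vehicles for hire → Compliance License not required.
Rule 6: is a franchise of a national chain (not: is a worker-owned cooperative); processes customer payments for third parties → Operating Authorization not required.
Rule 7: closes 8:00 PM, at/before 9:00 PM; vehicles 10 > 8 → Commercial Registration not required.
Rule 8: operates vehicles for hire; closes 8:00 PM, at/before 10:00 PM → Operating License required.
Rule 9: is a franchise of a national chain → Regulatory License required.
Rule 10: is a franchise of a national chain; employees 36 ≤ 37; vehicles 10 ≤ 20 → Franchise Permit required.
Rule 11: closes 8:00 PM, after 7:00 PM → exempt from Franchise Permit.
Rule 12: vehicles 10 < 29; employees 36 ≥ 27; provides personal fitness instruction → Small Fleet Permit required.

Operating License, Regulatory License, Small Fleet Permit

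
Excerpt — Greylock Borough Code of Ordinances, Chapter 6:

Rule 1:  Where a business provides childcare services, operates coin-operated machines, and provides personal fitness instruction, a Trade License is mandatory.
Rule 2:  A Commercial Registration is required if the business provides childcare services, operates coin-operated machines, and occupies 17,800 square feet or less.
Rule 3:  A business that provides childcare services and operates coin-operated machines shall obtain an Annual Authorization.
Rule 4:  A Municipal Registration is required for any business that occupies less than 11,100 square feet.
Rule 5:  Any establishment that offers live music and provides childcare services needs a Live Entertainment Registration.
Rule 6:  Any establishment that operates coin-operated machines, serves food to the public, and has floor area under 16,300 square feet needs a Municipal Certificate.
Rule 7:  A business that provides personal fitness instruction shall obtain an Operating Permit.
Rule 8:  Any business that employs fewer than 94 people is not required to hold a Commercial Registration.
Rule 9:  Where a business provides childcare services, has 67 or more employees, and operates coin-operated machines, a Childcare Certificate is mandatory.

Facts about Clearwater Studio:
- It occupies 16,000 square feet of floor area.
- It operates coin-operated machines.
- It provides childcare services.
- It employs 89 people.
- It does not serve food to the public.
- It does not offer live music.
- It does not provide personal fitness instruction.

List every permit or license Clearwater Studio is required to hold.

Annual Authorization, Childcare Certificate

Rule 1: provides childcare services; operates coin-operated machines; does not provide personal fitness instruction → Trade License not required.
Rule 2: provides childcare services; operates coin-operated machines; floor area 16,000 square feet ≤ 17,800 square feet → Commercial Registration required.
Rule 3: provides childcare services; operates coin-operated machines → Annual Authorization required.
Rule 4: floor area 16,000 square feet ≥ 11,100 square feet → Municipal Registration not required.
Rule 5: does not offer live music; provides childcare services → Live Entertainment Registration not required.
Rule 6: operates coin-operated machines; does not serve food to the public; floor area 16,000 square feet < 16,300 square feet → Municipal Certificate not required.
Rule 7: does not provide personal fitness instruction → Operating Permit not required.
Rule 8: employees 89 < 94 → exempt from Commercial Registration.
Rule 9: provides childcare services; employees 89 ≥ 67; operates coin-operated machines → Childcare Certificate required.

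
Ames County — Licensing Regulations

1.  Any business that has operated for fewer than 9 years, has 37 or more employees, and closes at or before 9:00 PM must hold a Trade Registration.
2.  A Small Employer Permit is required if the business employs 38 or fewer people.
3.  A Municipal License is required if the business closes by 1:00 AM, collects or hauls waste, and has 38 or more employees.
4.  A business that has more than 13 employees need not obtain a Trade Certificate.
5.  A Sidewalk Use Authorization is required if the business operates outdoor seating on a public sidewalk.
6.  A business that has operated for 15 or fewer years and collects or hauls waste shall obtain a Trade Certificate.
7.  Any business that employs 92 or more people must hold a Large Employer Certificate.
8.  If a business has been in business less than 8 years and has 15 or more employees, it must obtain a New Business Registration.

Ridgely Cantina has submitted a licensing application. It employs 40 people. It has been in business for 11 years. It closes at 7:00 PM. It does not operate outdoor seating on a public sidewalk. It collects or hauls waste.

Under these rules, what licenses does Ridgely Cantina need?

Municipal License

1. years in business 11 ≥ 9; employees 40 ≥ 37; closes 7:00 PM, at/before 9:00 PM → Trade Registration not required.
2. employees 40 > 38 → Small Employer Permit not required.
3. closes 7:00 PM, at/before 1:00 AM; collects or hauls waste; employees 40 ≥ 38 → Municipal License required.
4. employees 40 > 13 → exempt from Trade Certificate.
5. does not operate outdoor seating on a public sidewalk → Sidewalk Use Authorization not required.
6. years in business 11 ≤ 15; collects or hauls waste → Trade Certificate required.
7. employees 40 < 92 → Large Employer Certificate not required.
8. years in business 11 ≥ 8; employees 40 ≥ 15 → New Business Registration not required.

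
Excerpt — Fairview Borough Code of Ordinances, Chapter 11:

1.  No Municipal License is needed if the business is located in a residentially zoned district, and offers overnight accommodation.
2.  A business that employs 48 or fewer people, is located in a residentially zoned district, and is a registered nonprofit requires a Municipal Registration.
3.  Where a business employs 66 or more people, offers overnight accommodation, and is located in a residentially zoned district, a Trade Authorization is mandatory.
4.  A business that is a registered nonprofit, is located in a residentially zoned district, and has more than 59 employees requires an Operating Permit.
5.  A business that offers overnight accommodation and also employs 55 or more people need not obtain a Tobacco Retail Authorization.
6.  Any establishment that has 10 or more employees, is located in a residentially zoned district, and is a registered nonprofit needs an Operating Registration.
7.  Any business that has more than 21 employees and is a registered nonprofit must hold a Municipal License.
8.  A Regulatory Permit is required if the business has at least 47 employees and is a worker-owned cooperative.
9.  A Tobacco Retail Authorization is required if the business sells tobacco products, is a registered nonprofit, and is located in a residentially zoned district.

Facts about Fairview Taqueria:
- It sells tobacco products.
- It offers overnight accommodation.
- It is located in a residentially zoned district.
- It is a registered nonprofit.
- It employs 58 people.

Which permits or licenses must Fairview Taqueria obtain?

Operating Registration

1. is located in a residentially zoned district; offers overnight accommodation → exempt from Municipal License.
2. employees 58 > 48; is located in a residentially zoned district; is a registered nonprofit → Municipal Registration not required.
3. employees 58 < 66; offers overnight accommodation; is located in a residentially zoned district → Trade Authorization not required.
4. is a registered nonprofit; is located in a residentially zoned district; employees 58 ≤ 59 → Operating Permit not required.
5. offers overnight accommodation; employees 58 ≥ 55 → exempt from Tobacco Retail Authorization.
6. employees 58 ≥ 10; is located in a residentially zoned district; is a registered nonprofit → Operating Registration required.
7. employees 58 > 21; is a registered nonprofit → Municipal License required.
8. employees 58 ≥ 47; is a registered nonprofit (not: is a worker-owned cooperative) → Regulatory Permit not required.
9. sells tobacco products; is a registered nonprofit; is located in a residentially zoned district → Tobacco Retail Authorization required.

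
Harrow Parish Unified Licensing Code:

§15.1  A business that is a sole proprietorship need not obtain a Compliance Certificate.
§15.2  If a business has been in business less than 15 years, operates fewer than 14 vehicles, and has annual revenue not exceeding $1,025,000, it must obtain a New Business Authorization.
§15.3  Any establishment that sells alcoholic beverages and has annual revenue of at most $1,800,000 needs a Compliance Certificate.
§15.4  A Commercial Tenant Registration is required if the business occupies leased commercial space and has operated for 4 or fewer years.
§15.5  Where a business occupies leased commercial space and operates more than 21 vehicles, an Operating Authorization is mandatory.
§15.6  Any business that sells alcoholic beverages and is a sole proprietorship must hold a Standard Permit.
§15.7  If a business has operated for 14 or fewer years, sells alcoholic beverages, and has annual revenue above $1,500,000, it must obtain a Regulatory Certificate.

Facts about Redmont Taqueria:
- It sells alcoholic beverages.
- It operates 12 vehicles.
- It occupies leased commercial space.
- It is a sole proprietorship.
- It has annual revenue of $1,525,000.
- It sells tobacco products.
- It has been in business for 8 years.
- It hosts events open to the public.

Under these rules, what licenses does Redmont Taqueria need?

§15.1 is a sole proprietorship → exempt from Compliance Certificate.
§15.2 years in business 8 < 15; vehicles 12 < 14; revenue $1,525,000 > $1,025,000 → New Business Authorization not required.
§15.3 sells alcoholic beverages; revenue $1,525,000 ≤ $1,800,000 → Compliance Certificate required.
§15.4 occupies leased commercial space; years in business 8 > 4 → Commercial Tenant Registration not required.
§15.5 occupies leased commercial space; vehicles 12 ≤ 21 → Operating Authorization not required.
§15.6 sells alcoholic beverages; is a sole proprietorship → Standard Permit required.
§15.7 years in business 8 ≤ 14; sells alcoholic beverages; revenue $1,525,000 > $1,500,000 → Regulatory Certificate required.

Regulatory Certificate, Standard Permit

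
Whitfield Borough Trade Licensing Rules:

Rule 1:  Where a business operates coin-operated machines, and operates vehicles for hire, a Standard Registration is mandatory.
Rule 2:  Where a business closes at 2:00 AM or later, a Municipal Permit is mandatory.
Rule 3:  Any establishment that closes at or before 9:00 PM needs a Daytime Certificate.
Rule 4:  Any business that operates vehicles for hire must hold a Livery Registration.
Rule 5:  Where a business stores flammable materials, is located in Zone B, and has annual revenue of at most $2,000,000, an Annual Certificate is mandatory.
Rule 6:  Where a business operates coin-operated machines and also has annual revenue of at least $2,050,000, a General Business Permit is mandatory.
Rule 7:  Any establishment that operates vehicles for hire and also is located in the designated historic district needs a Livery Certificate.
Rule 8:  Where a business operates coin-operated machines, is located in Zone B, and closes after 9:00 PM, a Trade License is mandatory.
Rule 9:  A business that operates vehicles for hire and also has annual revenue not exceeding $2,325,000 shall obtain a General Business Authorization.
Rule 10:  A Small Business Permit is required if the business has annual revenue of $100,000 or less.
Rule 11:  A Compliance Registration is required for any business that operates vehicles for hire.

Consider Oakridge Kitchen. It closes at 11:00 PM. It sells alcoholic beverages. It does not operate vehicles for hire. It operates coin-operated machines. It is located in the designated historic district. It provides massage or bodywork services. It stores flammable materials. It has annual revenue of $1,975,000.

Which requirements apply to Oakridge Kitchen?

None

Rule 1: operates coin-operated machines; does not operate vehicles for hire → Standard Registration not required.
Rule 2: closes 11:00 PM, at/before 2:00 AM → Municipal Permit not required.
Rule 3: closes 11:00 PM, after 9:00 PM → Daytime Certificate not required.
Rule 4: does not operate vehicles for hire → Livery Registration not required.
Rule 5: stores flammable materials; is located in the designated historic district (not: is located in Zone B); revenue $1,975,000 ≤ $2,000,000 → Annual Certificate not required.
Rule 6: operates coin-operated machines; revenue $1,975,000 < $2,050,000 → General Business Permit not required.
Rule 7: does not operate vehicles for hire; is located in the designated historic district → Livery Certificate not required.
Rule 8: operates coin-operated machines; is located in the designated historic district (not: is located in Zone B); closes 11:00 PM, after 9:00 PM → Trade License not required.
Rule 9: does not operate vehicles for hire; revenue $1,975,000 ≤ $2,325,000 → General Business Authorization not required.
Rule 10: revenue $1,975,000 > $100,000 → Small Business Permit not required.
Rule 11: does not operate vehicles for hire → Compliance Registration not required.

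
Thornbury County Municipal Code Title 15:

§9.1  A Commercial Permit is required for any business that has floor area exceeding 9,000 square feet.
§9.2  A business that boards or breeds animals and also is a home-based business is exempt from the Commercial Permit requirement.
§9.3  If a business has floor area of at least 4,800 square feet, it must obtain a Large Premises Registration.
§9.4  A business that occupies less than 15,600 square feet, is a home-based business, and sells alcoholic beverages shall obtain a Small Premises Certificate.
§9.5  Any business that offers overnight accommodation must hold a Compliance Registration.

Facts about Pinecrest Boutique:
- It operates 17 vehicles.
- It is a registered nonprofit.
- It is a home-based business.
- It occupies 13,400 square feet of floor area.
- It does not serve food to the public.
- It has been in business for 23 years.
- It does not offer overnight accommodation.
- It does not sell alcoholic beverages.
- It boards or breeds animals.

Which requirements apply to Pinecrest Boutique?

§9.1 floor area 13,400 square feet > 9,000 square feet → Commercial Permit required.
§9.2 boards or breeds animals; is a home-based business → exempt from Commercial Permit.
§9.3 floor area 13,400 square feet ≥ 4,800 square feet → Large Premises Registration required.
§9.4 floor area 13,400 square feet < 15,600 square feet; is a home-based business; does not sell alcoholic beverages → Small Premises Certificate not required.
§9.5 does not offer overnight accommodation → Compliance Registration not required.

Large Premises Registration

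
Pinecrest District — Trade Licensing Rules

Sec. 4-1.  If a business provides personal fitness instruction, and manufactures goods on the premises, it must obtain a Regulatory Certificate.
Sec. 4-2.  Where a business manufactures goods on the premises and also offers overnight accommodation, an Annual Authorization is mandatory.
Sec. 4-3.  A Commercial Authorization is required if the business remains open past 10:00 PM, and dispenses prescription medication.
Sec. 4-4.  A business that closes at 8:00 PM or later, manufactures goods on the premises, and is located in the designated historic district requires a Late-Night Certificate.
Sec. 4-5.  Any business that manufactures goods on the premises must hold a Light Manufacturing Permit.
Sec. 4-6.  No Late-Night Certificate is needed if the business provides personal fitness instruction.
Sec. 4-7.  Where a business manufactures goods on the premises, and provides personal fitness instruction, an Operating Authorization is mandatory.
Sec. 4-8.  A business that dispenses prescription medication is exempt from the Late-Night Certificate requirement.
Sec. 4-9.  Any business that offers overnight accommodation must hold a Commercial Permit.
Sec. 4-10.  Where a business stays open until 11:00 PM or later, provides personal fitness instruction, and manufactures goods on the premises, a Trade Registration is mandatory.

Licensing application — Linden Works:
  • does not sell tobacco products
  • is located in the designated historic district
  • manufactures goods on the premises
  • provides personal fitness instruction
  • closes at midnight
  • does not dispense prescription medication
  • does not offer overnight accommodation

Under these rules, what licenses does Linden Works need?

Sec. 4-1. provides personal fitness instruction; manufactures goods on the premises → Regulatory Certificate required.
Sec. 4-2. manufactures goods on the premises; does not offer overnight accommodation → Annual Authorization not required.
Sec. 4-3. closes midnight, after 10:00 PM; does not dispense prescription medication → Commercial Authorization not required.
Sec. 4-4. closes midnight, after 8:00 PM; manufactures goods on the premises; is located in the designated historic district → Late-Night Certificate required.
Sec. 4-5. manufactures goods on the premises → Light Manufacturing Permit required.
Sec. 4-6. provides personal fitness instruction → exempt from Late-Night Certificate.
Sec. 4-7. manufactures goods on the premises; provides personal fitness instruction → Operating Authorization required.
Sec. 4-8. does not dispense prescription medication → Late-Night Certificate exemption does not apply.
Sec. 4-9. does not offer overnight accommodation → Commercial Permit not required.
Sec. 4-10. closes midnight, after 11:00 PM; provides personal fitness instruction; manufactures goods on the premises → Trade Registration required.

Light Manufacturing Permit, Operating Authorization, Regulatory Certificate, Trade Registration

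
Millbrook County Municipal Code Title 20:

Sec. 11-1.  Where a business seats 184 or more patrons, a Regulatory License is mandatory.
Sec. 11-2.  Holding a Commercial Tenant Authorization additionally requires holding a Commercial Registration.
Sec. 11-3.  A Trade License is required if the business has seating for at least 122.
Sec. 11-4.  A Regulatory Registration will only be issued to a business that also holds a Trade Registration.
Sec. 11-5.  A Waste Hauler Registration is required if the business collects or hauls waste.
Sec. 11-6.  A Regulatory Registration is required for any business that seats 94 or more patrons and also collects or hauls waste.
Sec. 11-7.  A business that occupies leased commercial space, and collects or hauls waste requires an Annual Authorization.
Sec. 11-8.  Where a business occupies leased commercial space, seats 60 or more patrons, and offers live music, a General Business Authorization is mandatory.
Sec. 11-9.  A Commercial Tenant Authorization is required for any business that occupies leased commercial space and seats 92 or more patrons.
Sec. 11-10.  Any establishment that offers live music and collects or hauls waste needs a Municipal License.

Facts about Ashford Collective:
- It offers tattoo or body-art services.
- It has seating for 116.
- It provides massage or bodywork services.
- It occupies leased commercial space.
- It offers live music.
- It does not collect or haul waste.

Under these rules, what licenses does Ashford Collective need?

Commercial Registration, Commercial Tenant Authorization, General Business Authorization

Sec. 11-1. seating 116 < 184 → Regulatory License not required.
Sec. 11-2. Commercial Tenant Authorization is required → Commercial Registration also required.
Sec. 11-3. seating 116 < 122 → Trade License not required.
Sec. 11-4. Regulatory Registration is not required → no effect.
Sec. 11-5. does not collect or haul waste → Waste Hauler Registration not required.
Sec. 11-6. seating 116 ≥ 94; does not collect or haul waste → Regulatory Registration not required.
Sec. 11-7. occupies leased commercial space; does not collect or haul waste → Annual Authorization not required.
Sec. 11-8. occupies leased commercial space; seating 116 ≥ 60; offers live music → General Business Authorization required.
Sec. 11-9. occupies leased commercial space; seating 116 ≥ 92 → Commercial Tenant Authorization required.
Sec. 11-10. offers live music; does not collect or haul waste → Municipal License not required.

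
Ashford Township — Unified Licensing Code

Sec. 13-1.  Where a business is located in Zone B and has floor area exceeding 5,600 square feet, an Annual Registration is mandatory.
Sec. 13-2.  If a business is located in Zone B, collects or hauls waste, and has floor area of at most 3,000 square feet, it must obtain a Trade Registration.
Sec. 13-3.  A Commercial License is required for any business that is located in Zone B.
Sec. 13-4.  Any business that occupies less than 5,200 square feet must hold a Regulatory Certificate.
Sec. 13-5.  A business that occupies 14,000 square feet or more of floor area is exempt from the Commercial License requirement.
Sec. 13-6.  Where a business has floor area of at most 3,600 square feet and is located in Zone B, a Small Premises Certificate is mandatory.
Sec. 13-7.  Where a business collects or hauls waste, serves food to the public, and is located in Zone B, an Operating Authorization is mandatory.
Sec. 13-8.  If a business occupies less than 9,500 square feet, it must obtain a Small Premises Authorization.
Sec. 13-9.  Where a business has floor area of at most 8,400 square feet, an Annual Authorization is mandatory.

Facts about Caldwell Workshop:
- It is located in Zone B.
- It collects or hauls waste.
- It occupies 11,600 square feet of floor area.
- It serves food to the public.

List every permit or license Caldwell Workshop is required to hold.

Annual Registration, Commercial License, Operating Authorization

Sec. 13-1. is located in Zone B; floor area 11,600 square feet > 5,600 square feet → Annual Registration required.
Sec. 13-2. is located in Zone B; collects or hauls waste; floor area 11,600 square feet > 3,000 square feet → Trade Registration not required.
Sec. 13-3. is located in Zone B → Commercial License required.
Sec. 13-4. floor area 11,600 square feet ≥ 5,200 square feet → Regulatory Certificate not required.
Sec. 13-5. floor area 11,600 square feet < 14,000 square feet → Commercial License exemption does not apply.
Sec. 13-6. floor area 11,600 square feet > 3,600 square feet; is located in Zone B → Small Premises Certificate not required.
Sec. 13-7. collects or hauls waste; serves food to the public; is located in Zone B → Operating Authorization required.
Sec. 13-8. floor area 11,600 square feet ≥ 9,500 square feet → Small Premises Authorization not required.
Sec. 13-9. floor area 11,600 square feet > 8,400 square feet → Annual Authorization not required.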